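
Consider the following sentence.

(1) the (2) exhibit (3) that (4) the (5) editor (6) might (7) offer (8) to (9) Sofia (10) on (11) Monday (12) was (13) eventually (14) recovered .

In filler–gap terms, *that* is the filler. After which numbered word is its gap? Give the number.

The filler 'that' is interpreted as the direct object of 'offer'. Wh-movement fronts it, leaving a gap right after 'offer':
The exhibit that the editor might offer ___ to Sofia on Monday was eventually recovered.
'offer' is word 7.

7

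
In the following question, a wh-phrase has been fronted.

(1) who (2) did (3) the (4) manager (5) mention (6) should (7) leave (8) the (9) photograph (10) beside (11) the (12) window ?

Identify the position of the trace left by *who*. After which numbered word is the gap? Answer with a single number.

Underlying clause: The manager did mention who should leave the photograph beside the window.
'who' is the subject of the clause embedded under 'mention'. It moves to the left edge, and the trace sits right after 'mention':
Who did the manager mention ___ should leave the photograph beside the window?
'mention' is word 5.

5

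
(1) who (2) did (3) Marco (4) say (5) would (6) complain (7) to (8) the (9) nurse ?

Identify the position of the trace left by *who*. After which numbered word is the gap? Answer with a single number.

4

Before movement: Marco did say who would complain to the nurse.
The filler 'who' is interpreted as the subject of the clause embedded under 'say'. Wh-movement fronts it, leaving a gap right after 'say':
Who did Marco say ___ would complain to the nurse?
'say' is word 4.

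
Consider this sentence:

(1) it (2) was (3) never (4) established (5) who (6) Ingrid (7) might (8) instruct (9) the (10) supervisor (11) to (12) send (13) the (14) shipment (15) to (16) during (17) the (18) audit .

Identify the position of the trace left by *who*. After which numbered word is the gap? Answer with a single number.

Underlying clause: Ingrid might instruct the supervisor to send the shipment to who during the audit.
The filler 'who' is interpreted as the object of the preposition 'to' (recipient of 'send'). Fronting leaves a gap immediately after 'to':
It was never established who Ingrid might instruct the supervisor to send the shipment to ___ during the audit.
'to' is word 15.

15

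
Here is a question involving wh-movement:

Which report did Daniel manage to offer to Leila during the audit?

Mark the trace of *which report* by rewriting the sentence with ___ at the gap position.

Which report did Daniel manage to offer ___ to Leila during the audit?

Before movement: Daniel did manage to offer which report to Leila during the audit.
'which report' functions as the direct object of 'offer'. The gap is right after 'offer'.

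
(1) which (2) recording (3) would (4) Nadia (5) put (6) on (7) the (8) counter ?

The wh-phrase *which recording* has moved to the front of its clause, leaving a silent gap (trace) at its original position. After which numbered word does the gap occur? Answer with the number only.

5

Pre-movement form: Nadia would put which recording on the counter.
'which recording' is the direct object of 'put'. Wh-movement fronts it, leaving a gap right after 'put':
Which recording would Nadia put ___ on the counter?
'put' is word 5.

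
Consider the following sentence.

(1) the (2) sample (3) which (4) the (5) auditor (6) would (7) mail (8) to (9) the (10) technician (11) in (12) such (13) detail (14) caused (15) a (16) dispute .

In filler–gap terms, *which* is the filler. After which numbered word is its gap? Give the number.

'which' functions as the direct object of 'mail'. Fronting leaves a gap immediately after 'mail':
The sample which the auditor would mail ___ to the technician in such detail caused a dispute.
'mail' is word 7.

7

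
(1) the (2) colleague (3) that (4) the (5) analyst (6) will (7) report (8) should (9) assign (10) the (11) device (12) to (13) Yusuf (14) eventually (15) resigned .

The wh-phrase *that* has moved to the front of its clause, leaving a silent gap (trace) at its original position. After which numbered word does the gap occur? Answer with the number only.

7

'that' functions as the subject of the clause embedded under 'report'. Wh-movement fronts it, leaving a gap right after 'report':
The colleague that the analyst will report ___ should assign the device to Yusuf eventually resigned.
'report' is word 7.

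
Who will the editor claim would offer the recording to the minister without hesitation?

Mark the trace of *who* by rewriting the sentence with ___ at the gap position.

Pre-movement form: The editor will claim who would offer the recording to the minister without hesitation.
'who' is the subject of the clause embedded under 'claim'. The gap is right after 'claim'.

Who will the editor claim ___ would offer the recording to the minister without hesitation?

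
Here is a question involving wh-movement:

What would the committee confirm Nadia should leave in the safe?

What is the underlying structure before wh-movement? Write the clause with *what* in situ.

The committee would confirm Nadia should leave what in the safe.

'what' is the direct object of 'leave'. Fronting leaves a gap immediately after 'leave':
What would the committee confirm Nadia should leave ___ in the safe?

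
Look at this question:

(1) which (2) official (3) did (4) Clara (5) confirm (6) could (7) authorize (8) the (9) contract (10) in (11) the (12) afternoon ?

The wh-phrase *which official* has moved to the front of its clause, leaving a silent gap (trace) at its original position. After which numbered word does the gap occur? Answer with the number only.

Underlying clause: Clara did confirm which official could authorize the contract in the afternoon.
'which official' functions as the subject of the clause embedded under 'confirm'. It moves to the left edge, and the trace sits right after 'confirm':
Which official did Clara confirm ___ could authorize the contract in the afternoon?
'confirm' is word 5.

5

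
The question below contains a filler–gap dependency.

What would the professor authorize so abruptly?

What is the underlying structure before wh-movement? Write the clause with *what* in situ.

The professor would authorize what so abruptly.

'what' is the direct object of 'authorize'. Wh-movement fronts it, leaving a gap right after 'authorize':
What would the professor authorize ___ so abruptly?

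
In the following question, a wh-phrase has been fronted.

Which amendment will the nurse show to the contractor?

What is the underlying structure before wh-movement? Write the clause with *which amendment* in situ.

The filler 'which amendment' is interpreted as the direct object of 'show'. Wh-movement fronts it, leaving a gap right after 'show':
Which amendment will the nurse show ___ to the contractor?

The nurse will show which amendment to the contractor.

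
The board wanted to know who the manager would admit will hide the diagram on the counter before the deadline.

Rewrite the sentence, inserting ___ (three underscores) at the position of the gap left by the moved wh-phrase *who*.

The board wanted to know who the manager would admit ___ will hide the diagram on the counter before the deadline.

Before movement: The manager would admit who will hide the diagram on the counter before the deadline.
'who' functions as the subject of the clause embedded under 'admit'. The gap is right after 'admit'.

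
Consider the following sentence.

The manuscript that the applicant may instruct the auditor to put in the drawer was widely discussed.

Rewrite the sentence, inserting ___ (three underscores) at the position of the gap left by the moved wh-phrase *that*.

The filler 'that' is interpreted as the direct object of 'put'. The gap is right after 'put'.

The manuscript that the applicant may instruct the auditor to put ___ in the drawer was widely discussed.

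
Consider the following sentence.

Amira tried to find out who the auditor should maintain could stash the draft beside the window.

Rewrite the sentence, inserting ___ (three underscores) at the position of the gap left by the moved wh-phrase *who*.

Before movement: The auditor should maintain who could stash the draft beside the window.
'who' functions as the subject of the clause embedded under 'maintain'. The gap is right after 'maintain'.

Amira tried to find out who the auditor should maintain ___ could stash the draft beside the window.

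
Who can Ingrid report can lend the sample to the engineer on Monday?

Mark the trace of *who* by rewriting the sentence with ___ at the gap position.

Pre-movement form: Ingrid can report who can lend the sample to the engineer on Monday.
'who' functions as the subject of the clause embedded under 'report'. The gap is right after 'report'.

Who can Ingrid report ___ can lend the sample to the engineer on Monday?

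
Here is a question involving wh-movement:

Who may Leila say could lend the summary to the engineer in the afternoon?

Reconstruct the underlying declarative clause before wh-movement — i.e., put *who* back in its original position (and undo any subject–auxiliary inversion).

Leila may say who could lend the summary to the engineer in the afternoon.

'who' functions as the subject of the clause embedded under 'say'. Wh-movement fronts it, leaving a gap right after 'say':
Who may Leila say ___ could lend the summary to the engineer in the afternoon?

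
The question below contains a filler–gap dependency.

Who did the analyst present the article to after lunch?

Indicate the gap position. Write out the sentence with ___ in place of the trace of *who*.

Who did the analyst present the article to ___ after lunch?

Underlying clause: The analyst did present the article to who after lunch.
'who' is the object of the preposition 'to' (recipient of 'present'). The gap is right after 'to'.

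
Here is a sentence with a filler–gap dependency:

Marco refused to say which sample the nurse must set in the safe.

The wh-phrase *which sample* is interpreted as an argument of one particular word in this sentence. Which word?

set

Pre-movement form: The nurse must set which sample in the safe.
'which sample' functions as the direct object of 'set'. It moves to the left edge, and the trace sits right after 'set':
Marco refused to say which sample the nurse must set ___ in the safe.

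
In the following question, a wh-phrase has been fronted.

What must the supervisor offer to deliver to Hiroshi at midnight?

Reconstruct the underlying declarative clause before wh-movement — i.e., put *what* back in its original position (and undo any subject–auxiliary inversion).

'what' functions as the direct object of 'deliver'. Fronting leaves a gap immediately after 'deliver':
What must the supervisor offer to deliver ___ to Hiroshi at midnight?

The supervisor must offer to deliver what to Hiroshi at midnight.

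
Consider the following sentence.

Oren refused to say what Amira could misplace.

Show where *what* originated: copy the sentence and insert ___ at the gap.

Oren refused to say what Amira could misplace ___.

In situ: Amira could misplace what.
The filler 'what' is interpreted as the direct object of 'misplace'. The gap is right after 'misplace'.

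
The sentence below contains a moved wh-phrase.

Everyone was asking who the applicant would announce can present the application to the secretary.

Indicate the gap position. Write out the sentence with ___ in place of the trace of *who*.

Everyone was asking who the applicant would announce ___ can present the application to the secretary.

Underlying clause: The applicant would announce who can present the application to the secretary.
'who' is the subject of the clause embedded under 'announce'. The gap is right after 'announce'.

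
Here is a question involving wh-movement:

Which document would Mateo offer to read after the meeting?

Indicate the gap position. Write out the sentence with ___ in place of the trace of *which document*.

Which document would Mateo offer to read ___ after the meeting?

Before movement: Mateo would offer to read which document after the meeting.
'which document' functions as the direct object of 'read'. The gap is right after 'read'.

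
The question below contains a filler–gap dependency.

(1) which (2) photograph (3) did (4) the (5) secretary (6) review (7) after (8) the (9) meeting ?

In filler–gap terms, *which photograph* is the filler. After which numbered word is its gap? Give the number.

Pre-movement form: The secretary did review which photograph after the meeting.
The filler 'which photograph' is interpreted as the direct object of 'review'. Wh-movement fronts it, leaving a gap right after 'review':
Which photograph did the secretary review ___ after the meeting?
'review' is word 6.

6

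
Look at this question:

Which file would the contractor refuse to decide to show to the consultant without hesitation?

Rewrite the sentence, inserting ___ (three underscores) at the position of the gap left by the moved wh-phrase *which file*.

Underlying clause: The contractor would refuse to decide to show which file to the consultant without hesitation.
The filler 'which file' is interpreted as the direct object of 'show'. The gap is right after 'show'.

Which file would the contractor refuse to decide to show ___ to the consultant without hesitation?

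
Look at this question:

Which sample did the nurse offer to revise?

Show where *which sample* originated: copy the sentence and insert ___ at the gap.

Which sample did the nurse offer to revise ___?

In situ: The nurse did offer to revise which sample.
'which sample' is the direct object of 'revise'. The gap is right after 'revise'.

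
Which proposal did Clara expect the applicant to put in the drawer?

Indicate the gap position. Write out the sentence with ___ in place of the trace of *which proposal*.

Underlying clause: Clara did expect the applicant to put which proposal in the drawer.
The filler 'which proposal' is interpreted as the direct object of 'put'. The gap is right after 'put'.

Which proposal did Clara expect the applicant to put ___ in the drawer?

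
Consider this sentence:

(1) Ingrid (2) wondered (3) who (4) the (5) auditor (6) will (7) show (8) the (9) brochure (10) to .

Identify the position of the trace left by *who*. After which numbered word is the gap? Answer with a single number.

In situ: The auditor will show the brochure to who.
The filler 'who' is interpreted as the object of the preposition 'to' (recipient of 'show'). Fronting leaves a gap immediately after 'to':
Ingrid wondered who the auditor will show the brochure to ___.
'to' is word 10.

10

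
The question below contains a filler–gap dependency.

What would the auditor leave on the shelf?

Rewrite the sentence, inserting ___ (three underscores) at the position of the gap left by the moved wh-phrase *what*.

What would the auditor leave ___ on the shelf?

In situ: The auditor would leave what on the shelf.
'what' functions as the direct object of 'leave'. The gap is right after 'leave'.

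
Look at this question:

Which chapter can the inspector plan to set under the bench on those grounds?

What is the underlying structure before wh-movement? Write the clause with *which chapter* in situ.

'which chapter' is the direct object of 'set'. It moves to the left edge, and the trace sits right after 'set':
Which chapter can the inspector plan to set ___ under the bench on those grounds?

The inspector can plan to set which chapter under the bench on those grounds.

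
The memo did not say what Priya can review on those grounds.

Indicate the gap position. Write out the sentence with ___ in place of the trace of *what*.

In situ: Priya can review what on those grounds.
'what' is the direct object of 'review'. The gap is right after 'review'.

The memo did not say what Priya can review ___ on those grounds.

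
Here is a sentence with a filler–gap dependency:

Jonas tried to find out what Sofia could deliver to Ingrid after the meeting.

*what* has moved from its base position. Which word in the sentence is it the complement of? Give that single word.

In situ: Sofia could deliver what to Ingrid after the meeting.
'what' is the direct object of 'deliver'. Fronting leaves a gap immediately after 'deliver':
Jonas tried to find out what Sofia could deliver ___ to Ingrid after the meeting.

deliver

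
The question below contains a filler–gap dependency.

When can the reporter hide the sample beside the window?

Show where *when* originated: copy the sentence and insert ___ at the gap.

When can the reporter hide the sample beside the window ___?

In situ: The reporter can hide the sample beside the window when.
'when' is the temporal adjunct. The gap is right after 'window'.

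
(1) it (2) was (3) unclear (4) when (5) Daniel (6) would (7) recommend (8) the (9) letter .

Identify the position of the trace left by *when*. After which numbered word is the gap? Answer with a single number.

9

Underlying clause: Daniel would recommend the letter when.
'when' is the temporal adjunct. Fronting leaves a gap immediately after 'letter':
It was unclear when Daniel would recommend the letter ___.
'letter' is word 9.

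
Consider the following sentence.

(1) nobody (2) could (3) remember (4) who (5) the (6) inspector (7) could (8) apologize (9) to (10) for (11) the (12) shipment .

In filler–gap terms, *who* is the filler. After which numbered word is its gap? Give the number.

9

Pre-movement form: The inspector could apologize to who for the shipment.
'who' functions as the object of the preposition 'to'. Wh-movement fronts it, leaving a gap right after 'to':
Nobody could remember who the inspector could apologize to ___ for the shipment.
'to' is word 9.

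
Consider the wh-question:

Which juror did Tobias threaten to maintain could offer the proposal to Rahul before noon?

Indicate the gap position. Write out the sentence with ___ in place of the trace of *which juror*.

Pre-movement form: Tobias did threaten to maintain which juror could offer the proposal to Rahul before noon.
'which juror' functions as the subject of the clause embedded under 'maintain'. The gap is right after 'maintain'.

Which juror did Tobias threaten to maintain ___ could offer the proposal to Rahul before noon?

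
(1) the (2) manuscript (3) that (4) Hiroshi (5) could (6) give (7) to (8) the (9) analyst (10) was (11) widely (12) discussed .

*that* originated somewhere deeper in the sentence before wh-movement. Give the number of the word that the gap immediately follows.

The filler 'that' is interpreted as the direct object of 'give'. Wh-movement fronts it, leaving a gap right after 'give':
The manuscript that Hiroshi could give ___ to the analyst was widely discussed.
'give' is word 6.

6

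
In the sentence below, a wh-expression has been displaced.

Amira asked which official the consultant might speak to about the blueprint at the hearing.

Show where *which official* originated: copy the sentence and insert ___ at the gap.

Underlying clause: The consultant might speak to which official about the blueprint at the hearing.
The filler 'which official' is interpreted as the object of the preposition 'to'. The gap is right after 'to'.

Amira asked which official the consultant might speak to ___ about the blueprint at the hearing.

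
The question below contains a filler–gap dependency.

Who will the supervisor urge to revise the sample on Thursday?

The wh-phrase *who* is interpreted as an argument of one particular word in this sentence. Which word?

urge

Pre-movement form: The supervisor will urge who to revise the sample on Thursday.
'who' functions as the direct object of 'urge'. Wh-movement fronts it, leaving a gap right after 'urge':
Who will the supervisor urge ___ to revise the sample on Thursday?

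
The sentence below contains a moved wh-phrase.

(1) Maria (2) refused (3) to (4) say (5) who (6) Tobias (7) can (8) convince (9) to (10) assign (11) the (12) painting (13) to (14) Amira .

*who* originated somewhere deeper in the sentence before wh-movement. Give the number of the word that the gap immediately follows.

8

Pre-movement form: Tobias can convince who to assign the painting to Amira.
The filler 'who' is interpreted as the direct object of 'convince'. It moves to the left edge, and the trace sits right after 'convince':
Maria refused to say who Tobias can convince ___ to assign the painting to Amira.
'convince' is word 8.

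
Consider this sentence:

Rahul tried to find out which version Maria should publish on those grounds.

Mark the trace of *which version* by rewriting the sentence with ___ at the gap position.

Pre-movement form: Maria should publish which version on those grounds.
The filler 'which version' is interpreted as the direct object of 'publish'. The gap is right after 'publish'.

Rahul tried to find out which version Maria should publish ___ on those grounds.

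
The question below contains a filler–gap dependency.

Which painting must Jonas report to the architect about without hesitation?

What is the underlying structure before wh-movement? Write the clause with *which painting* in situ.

Jonas must report to the architect about which painting without hesitation.

'which painting' functions as the object of the preposition 'about'. Fronting leaves a gap immediately after 'about':
Which painting must Jonas report to the architect about ___ without hesitation?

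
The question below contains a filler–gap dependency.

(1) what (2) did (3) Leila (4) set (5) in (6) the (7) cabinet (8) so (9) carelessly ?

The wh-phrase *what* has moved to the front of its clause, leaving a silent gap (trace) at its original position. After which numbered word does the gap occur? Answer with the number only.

Pre-movement form: Leila did set what in the cabinet so carelessly.
The filler 'what' is interpreted as the direct object of 'set'. Wh-movement fronts it, leaving a gap right after 'set':
What did Leila set ___ in the cabinet so carelessly?
'set' is word 4.

4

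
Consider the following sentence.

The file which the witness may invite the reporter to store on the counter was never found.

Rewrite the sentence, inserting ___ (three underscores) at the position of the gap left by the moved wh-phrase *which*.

The file which the witness may invite the reporter to store ___ on the counter was never found.

'which' functions as the direct object of 'store'. The gap is right after 'store'.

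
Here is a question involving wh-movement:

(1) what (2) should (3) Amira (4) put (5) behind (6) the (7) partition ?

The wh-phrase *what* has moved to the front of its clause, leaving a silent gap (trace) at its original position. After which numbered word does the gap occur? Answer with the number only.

Underlying clause: Amira should put what behind the partition.
'what' is the direct object of 'put'. Wh-movement fronts it, leaving a gap right after 'put':
What should Amira put ___ behind the partition?
'put' is word 4.

4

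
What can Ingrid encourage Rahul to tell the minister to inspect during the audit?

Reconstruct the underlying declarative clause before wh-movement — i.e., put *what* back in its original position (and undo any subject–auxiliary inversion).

The filler 'what' is interpreted as the direct object of 'inspect'. Wh-movement fronts it, leaving a gap right after 'inspect':
What can Ingrid encourage Rahul to tell the minister to inspect ___ during the audit?

Ingrid can encourage Rahul to tell the minister to inspect what during the audit.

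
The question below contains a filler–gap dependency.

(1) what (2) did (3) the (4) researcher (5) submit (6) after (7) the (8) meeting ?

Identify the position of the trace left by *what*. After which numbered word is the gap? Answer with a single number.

5

Before movement: The researcher did submit what after the meeting.
'what' is the direct object of 'submit'. Wh-movement fronts it, leaving a gap right after 'submit':
What did the researcher submit ___ after the meeting?
'submit' is word 5.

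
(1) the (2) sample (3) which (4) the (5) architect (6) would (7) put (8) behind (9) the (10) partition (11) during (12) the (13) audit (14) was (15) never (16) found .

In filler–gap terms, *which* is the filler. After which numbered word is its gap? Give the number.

The filler 'which' is interpreted as the direct object of 'put'. It moves to the left edge, and the trace sits right after 'put':
The sample which the architect would put ___ behind the partition during the audit was never found.
'put' is word 7.

7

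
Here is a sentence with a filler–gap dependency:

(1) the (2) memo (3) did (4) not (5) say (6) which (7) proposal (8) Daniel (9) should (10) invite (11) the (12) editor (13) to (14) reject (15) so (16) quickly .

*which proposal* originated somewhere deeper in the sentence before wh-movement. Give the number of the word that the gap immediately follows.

14

Pre-movement form: Daniel should invite the editor to reject which proposal so quickly.
'which proposal' is the direct object of 'reject'. Wh-movement fronts it, leaving a gap right after 'reject':
The memo did not say which proposal Daniel should invite the editor to reject ___ so quickly.
'reject' is word 14.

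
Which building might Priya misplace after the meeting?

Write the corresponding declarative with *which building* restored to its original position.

Priya might misplace which building after the meeting.

'which building' is the direct object of 'misplace'. Wh-movement fronts it, leaving a gap right after 'misplace':
Which building might Priya misplace ___ after the meeting?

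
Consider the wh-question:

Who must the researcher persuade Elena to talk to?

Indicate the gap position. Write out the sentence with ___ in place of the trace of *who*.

Who must the researcher persuade Elena to talk to ___?

Underlying clause: The researcher must persuade Elena to talk to who.
'who' is the object of the preposition 'to'. The gap is right after 'to'.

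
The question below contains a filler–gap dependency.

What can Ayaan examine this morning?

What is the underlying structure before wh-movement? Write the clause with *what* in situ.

Ayaan can examine what this morning.

The filler 'what' is interpreted as the direct object of 'examine'. Fronting leaves a gap immediately after 'examine':
What can Ayaan examine ___ this morning?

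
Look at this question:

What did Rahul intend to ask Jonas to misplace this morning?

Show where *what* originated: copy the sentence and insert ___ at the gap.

What did Rahul intend to ask Jonas to misplace ___ this morning?

Before movement: Rahul did intend to ask Jonas to misplace what this morning.
The filler 'what' is interpreted as the direct object of 'misplace'. The gap is right after 'misplace'.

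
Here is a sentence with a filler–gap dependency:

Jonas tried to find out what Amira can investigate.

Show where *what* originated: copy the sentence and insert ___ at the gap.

Jonas tried to find out what Amira can investigate ___.

In situ: Amira can investigate what.
'what' is the direct object of 'investigate'. The gap is right after 'investigate'.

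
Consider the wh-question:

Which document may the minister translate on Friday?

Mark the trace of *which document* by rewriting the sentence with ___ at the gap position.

Underlying clause: The minister may translate which document on Friday.
'which document' functions as the direct object of 'translate'. The gap is right after 'translate'.

Which document may the minister translate ___ on Friday?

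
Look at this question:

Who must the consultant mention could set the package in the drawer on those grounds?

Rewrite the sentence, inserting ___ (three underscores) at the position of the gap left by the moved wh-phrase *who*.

Who must the consultant mention ___ could set the package in the drawer on those grounds?

In situ: The consultant must mention who could set the package in the drawer on those grounds.
The filler 'who' is interpreted as the subject of the clause embedded under 'mention'. The gap is right after 'mention'.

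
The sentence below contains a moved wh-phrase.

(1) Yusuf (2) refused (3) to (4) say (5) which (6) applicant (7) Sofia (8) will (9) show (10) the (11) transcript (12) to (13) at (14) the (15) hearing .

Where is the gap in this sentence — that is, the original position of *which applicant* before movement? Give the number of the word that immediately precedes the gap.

Pre-movement form: Sofia will show the transcript to which applicant at the hearing.
'which applicant' is the object of the preposition 'to' (recipient of 'show'). It moves to the left edge, and the trace sits right after 'to':
Yusuf refused to say which applicant Sofia will show the transcript to ___ at the hearing.
'to' is word 12.

12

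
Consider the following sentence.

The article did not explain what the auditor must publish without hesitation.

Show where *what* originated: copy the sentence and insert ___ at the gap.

The article did not explain what the auditor must publish ___ without hesitation.

Underlying clause: The auditor must publish what without hesitation.
'what' is the direct object of 'publish'. The gap is right after 'publish'.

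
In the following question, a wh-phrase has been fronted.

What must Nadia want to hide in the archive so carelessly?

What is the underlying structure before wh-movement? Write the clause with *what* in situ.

'what' functions as the direct object of 'hide'. Fronting leaves a gap immediately after 'hide':
What must Nadia want to hide ___ in the archive so carelessly?

Nadia must want to hide what in the archive so carelessly.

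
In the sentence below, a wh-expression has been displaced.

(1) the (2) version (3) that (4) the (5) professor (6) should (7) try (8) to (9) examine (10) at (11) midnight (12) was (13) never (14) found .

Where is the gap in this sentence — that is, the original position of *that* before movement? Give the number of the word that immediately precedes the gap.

9

'that' functions as the direct object of 'examine'. Fronting leaves a gap immediately after 'examine':
The version that the professor should try to examine ___ at midnight was never found.
'examine' is word 9.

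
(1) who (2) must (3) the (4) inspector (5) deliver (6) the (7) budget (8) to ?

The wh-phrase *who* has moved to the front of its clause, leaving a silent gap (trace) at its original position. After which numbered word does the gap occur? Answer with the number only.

Before movement: The inspector must deliver the budget to who.
'who' functions as the object of the preposition 'to' (recipient of 'deliver'). Wh-movement fronts it, leaving a gap right after 'to':
Who must the inspector deliver the budget to ___?
'to' is word 8.

8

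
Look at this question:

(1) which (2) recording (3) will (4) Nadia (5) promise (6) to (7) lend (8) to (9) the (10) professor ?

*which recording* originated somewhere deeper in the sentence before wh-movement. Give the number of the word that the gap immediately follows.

Underlying clause: Nadia will promise to lend which recording to the professor.
'which recording' functions as the direct object of 'lend'. Wh-movement fronts it, leaving a gap right after 'lend':
Which recording will Nadia promise to lend ___ to the professor?
'lend' is word 7.

7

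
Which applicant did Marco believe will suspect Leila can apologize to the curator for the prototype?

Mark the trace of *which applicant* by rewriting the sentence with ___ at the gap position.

Which applicant did Marco believe ___ will suspect Leila can apologize to the curator for the prototype?

Underlying clause: Marco did believe which applicant will suspect Leila can apologize to the curator for the prototype.
The filler 'which applicant' is interpreted as the subject of the clause embedded under 'believe'. The gap is right after 'believe'.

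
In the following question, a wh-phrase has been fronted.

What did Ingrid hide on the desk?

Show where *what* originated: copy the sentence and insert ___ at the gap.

What did Ingrid hide ___ on the desk?

Pre-movement form: Ingrid did hide what on the desk.
The filler 'what' is interpreted as the direct object of 'hide'. The gap is right after 'hide'.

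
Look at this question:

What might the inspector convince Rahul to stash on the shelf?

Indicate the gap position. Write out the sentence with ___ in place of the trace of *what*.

In situ: The inspector might convince Rahul to stash what on the shelf.
The filler 'what' is interpreted as the direct object of 'stash'. The gap is right after 'stash'.

What might the inspector convince Rahul to stash ___ on the shelf?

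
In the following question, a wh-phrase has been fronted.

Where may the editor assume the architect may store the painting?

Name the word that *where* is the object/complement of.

Underlying clause: The editor may assume the architect may store the painting where.
The filler 'where' is interpreted as the locative complement of 'store'. It moves to the left edge, and the trace sits right after 'painting':
Where may the editor assume the architect may store the painting ___?

store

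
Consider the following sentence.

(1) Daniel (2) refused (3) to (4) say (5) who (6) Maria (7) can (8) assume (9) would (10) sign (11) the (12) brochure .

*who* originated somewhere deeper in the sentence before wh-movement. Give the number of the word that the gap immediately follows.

Underlying clause: Maria can assume who would sign the brochure.
'who' functions as the subject of the clause embedded under 'assume'. It moves to the left edge, and the trace sits right after 'assume':
Daniel refused to say who Maria can assume ___ would sign the brochure.
'assume' is word 8.

8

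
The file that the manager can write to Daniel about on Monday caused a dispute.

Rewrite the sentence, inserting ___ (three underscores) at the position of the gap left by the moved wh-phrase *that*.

The file that the manager can write to Daniel about ___ on Monday caused a dispute.

'that' functions as the object of the preposition 'about'. The gap is right after 'about'.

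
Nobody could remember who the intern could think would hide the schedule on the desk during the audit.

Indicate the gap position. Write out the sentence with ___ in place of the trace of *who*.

In situ: The intern could think who would hide the schedule on the desk during the audit.
'who' is the subject of the clause embedded under 'think'. The gap is right after 'think'.

Nobody could remember who the intern could think ___ would hide the schedule on the desk during the audit.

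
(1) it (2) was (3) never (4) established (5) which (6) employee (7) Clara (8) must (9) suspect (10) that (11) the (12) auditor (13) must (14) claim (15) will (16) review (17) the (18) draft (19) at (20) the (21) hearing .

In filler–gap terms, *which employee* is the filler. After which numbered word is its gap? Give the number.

14

Pre-movement form: Clara must suspect that the auditor must claim which employee will review the draft at the hearing.
'which employee' functions as the subject of the clause embedded under 'claim'. Wh-movement fronts it, leaving a gap right after 'claim':
It was never established which employee Clara must suspect that the auditor must claim ___ will review the draft at the hearing.
'claim' is word 14.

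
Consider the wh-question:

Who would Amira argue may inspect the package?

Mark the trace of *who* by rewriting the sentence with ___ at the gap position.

Underlying clause: Amira would argue who may inspect the package.
The filler 'who' is interpreted as the subject of the clause embedded under 'argue'. The gap is right after 'argue'.

Who would Amira argue ___ may inspect the package?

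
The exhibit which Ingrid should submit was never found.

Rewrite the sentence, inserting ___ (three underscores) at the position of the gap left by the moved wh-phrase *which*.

The exhibit which Ingrid should submit ___ was never found.

'which' is the direct object of 'submit'. The gap is right after 'submit'.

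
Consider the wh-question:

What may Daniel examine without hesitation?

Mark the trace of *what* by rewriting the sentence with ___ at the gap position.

Underlying clause: Daniel may examine what without hesitation.
The filler 'what' is interpreted as the direct object of 'examine'. The gap is right after 'examine'.

What may Daniel examine ___ without hesitation?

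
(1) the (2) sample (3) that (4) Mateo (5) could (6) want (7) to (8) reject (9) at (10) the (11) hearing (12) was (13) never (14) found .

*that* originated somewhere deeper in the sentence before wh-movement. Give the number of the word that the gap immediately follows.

8

The filler 'that' is interpreted as the direct object of 'reject'. Wh-movement fronts it, leaving a gap right after 'reject':
The sample that Mateo could want to reject ___ at the hearing was never found.
'reject' is word 8.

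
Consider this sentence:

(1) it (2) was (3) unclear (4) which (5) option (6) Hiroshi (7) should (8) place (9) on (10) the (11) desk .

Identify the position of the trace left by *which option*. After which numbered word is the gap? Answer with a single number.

Pre-movement form: Hiroshi should place which option on the desk.
'which option' functions as the direct object of 'place'. Fronting leaves a gap immediately after 'place':
It was unclear which option Hiroshi should place ___ on the desk.
'place' is word 8.

8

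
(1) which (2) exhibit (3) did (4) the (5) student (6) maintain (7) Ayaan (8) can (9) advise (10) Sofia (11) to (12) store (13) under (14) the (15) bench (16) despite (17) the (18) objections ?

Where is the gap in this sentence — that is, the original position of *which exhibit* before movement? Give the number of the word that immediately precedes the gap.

Underlying clause: The student did maintain Ayaan can advise Sofia to store which exhibit under the bench despite the objections.
'which exhibit' functions as the direct object of 'store'. Wh-movement fronts it, leaving a gap right after 'store':
Which exhibit did the student maintain Ayaan can advise Sofia to store ___ under the bench despite the objections?
'store' is word 12.

12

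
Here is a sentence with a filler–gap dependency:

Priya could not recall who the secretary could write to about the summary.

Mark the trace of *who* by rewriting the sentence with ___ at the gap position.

Pre-movement form: The secretary could write to who about the summary.
'who' is the object of the preposition 'to'. The gap is right after 'to'.

Priya could not recall who the secretary could write to ___ about the summary.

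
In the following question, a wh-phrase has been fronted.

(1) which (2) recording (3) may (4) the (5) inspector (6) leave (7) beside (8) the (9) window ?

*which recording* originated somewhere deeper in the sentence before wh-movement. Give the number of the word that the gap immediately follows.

Pre-movement form: The inspector may leave which recording beside the window.
'which recording' is the direct object of 'leave'. Wh-movement fronts it, leaving a gap right after 'leave':
Which recording may the inspector leave ___ beside the window?
'leave' is word 6.

6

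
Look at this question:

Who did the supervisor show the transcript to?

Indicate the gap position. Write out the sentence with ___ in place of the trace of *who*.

Who did the supervisor show the transcript to ___?

Pre-movement form: The supervisor did show the transcript to who.
'who' functions as the object of the preposition 'to' (recipient of 'show'). The gap is right after 'to'.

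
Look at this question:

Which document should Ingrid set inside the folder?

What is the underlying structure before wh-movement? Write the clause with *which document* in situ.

'which document' is the direct object of 'set'. Fronting leaves a gap immediately after 'set':
Which document should Ingrid set ___ inside the folder?

Ingrid should set which document inside the folder.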